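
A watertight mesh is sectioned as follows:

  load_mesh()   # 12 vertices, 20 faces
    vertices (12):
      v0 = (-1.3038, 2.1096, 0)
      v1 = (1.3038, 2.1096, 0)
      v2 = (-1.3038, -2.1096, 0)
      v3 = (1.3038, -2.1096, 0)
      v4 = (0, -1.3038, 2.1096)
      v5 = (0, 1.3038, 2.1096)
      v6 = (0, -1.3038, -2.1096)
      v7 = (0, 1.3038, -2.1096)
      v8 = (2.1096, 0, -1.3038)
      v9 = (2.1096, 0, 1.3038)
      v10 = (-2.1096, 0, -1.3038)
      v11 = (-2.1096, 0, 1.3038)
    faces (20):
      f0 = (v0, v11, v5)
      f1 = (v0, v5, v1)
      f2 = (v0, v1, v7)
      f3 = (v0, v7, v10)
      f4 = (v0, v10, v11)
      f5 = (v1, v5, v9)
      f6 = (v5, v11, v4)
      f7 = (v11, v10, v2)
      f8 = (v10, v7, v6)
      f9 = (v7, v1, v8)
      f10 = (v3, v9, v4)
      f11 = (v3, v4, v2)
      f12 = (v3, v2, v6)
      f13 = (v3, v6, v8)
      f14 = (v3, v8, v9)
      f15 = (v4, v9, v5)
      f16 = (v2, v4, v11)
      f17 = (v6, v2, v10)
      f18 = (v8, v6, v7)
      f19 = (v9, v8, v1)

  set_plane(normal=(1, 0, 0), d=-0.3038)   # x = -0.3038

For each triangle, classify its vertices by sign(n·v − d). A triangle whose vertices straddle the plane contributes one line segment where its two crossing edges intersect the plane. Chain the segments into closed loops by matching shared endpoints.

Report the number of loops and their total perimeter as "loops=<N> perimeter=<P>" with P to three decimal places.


loops=1 perimeter=13.517

Straddling triangles (10 of 20):
  (v0,v11,v5) [--+] → (-0.3038, 1.11604, 1.99356)–(-0.3038, 1.49156, 1.61804)  len=0.5311
  (v0,v5,v1) [-++] → (-0.3038, 1.49156, 1.61804)–(-0.3038, 2.1096, 0)  len=1.7321
  (v0,v1,v7) [-++] → (-0.3038, 2.1096, 0)–(-0.3038, 1.49156, -1.61804)  len=1.7321
  (v0,v7,v10) [-+-] → (-0.3038, 1.49156, -1.61804)–(-0.3038, 1.11604, -1.99356)  len=0.5311
  (v5,v11,v4) [+-+] → (-0.3038, 1.11604, 1.99356)–(-0.3038, -1.11604, 1.99356)  len=2.2321
  (v10,v7,v6) [-++] → (-0.3038, 1.11604, -1.99356)–(-0.3038, -1.11604, -1.99356)  len=2.2321
  (v3,v4,v2) [++-] → (-0.3038, -1.49156, 1.61804)–(-0.3038, -2.1096, 0)  len=1.7321
  (v3,v2,v6) [+-+] → (-0.3038, -2.1096, 0)–(-0.3038, -1.49156, -1.61804)  len=1.7321
  (v2,v4,v11) [-+-] → (-0.3038, -1.49156, 1.61804)–(-0.3038, -1.11604, 1.99356)  len=0.5311
  (v6,v2,v10) [+--] → (-0.3038, -1.49156, -1.61804)–(-0.3038, -1.11604, -1.99356)  len=0.5311

Chained into 1 loop(s):
  loop 1: 10 segments, perimeter = 13.5167
Total perimeter = 13.517


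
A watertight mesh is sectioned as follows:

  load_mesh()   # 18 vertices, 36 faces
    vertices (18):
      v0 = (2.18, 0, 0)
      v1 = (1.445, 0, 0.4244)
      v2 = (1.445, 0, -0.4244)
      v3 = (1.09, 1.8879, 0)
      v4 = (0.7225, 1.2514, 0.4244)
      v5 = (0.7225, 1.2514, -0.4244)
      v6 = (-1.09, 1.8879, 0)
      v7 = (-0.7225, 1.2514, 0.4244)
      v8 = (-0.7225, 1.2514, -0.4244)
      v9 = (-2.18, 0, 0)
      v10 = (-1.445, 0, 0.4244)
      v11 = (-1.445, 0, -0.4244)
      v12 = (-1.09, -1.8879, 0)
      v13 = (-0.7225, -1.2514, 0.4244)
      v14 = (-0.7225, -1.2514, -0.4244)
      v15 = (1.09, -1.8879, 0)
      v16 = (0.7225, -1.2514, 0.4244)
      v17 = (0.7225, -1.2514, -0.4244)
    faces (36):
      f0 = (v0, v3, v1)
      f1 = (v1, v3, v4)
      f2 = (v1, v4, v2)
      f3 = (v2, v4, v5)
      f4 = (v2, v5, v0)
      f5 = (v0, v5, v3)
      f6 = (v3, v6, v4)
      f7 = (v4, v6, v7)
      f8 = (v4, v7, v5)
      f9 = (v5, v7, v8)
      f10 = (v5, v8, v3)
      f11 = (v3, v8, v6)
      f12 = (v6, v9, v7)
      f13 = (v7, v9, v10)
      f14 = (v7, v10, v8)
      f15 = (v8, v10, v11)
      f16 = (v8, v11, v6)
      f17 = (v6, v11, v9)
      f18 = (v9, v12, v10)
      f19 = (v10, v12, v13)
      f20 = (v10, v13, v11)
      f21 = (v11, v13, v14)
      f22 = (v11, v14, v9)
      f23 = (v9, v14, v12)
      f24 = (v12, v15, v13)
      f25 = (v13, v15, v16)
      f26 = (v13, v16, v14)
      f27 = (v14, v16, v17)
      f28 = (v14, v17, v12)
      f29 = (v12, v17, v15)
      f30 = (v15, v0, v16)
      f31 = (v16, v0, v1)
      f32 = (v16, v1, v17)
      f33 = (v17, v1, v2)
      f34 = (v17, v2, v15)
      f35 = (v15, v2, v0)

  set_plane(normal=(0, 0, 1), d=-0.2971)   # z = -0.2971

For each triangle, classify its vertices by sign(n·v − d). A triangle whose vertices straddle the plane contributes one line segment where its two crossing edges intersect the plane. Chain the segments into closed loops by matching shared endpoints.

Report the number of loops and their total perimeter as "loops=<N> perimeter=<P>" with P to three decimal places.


loops=2 perimeter=18.663

Straddling triangles (24 of 36):
  (v1,v4,v2) [++-] → (1.33664, 0.187681, -0.2971)–(1.445, 0, -0.2971)  len=0.2167
  (v2,v4,v5) [-+-] → (1.33664, 0.187681, -0.2971)–(0.7225, 1.2514, -0.2971)  len=1.2283
  (v2,v5,v0) [--+] → (1.15968, 0.876039, -0.2971)–(1.66547, 0, -0.2971)  len=1.0116
  (v0,v5,v3) [+-+] → (1.15968, 0.876039, -0.2971)–(0.832733, 1.44232, -0.2971)  len=0.6539
  (v4,v7,v5) [++-] → (0.505784, 1.2514, -0.2971)–(0.7225, 1.2514, -0.2971)  len=0.2167
  (v5,v7,v8) [-+-] → (0.505784, 1.2514, -0.2971)–(-0.7225, 1.2514, -0.2971)  len=1.2283
  (v5,v8,v3) [--+] → (-0.178835, 1.44232, -0.2971)–(0.832733, 1.44232, -0.2971)  len=1.0116
  (v3,v8,v6) [+-+] → (-0.178835, 1.44232, -0.2971)–(-0.832733, 1.44232, -0.2971)  len=0.6539
  (v7,v10,v8) [++-] → (-0.830858, 1.06372, -0.2971)–(-0.7225, 1.2514, -0.2971)  len=0.2167
  (v8,v10,v11) [-+-] → (-0.830858, 1.06372, -0.2971)–(-1.445, 0, -0.2971)  len=1.2283
  (v8,v11,v6) [--+] → (-1.33852, 0.566281, -0.2971)–(-0.832733, 1.44232, -0.2971)  len=1.0116
  (v6,v11,v9) [+-+] → (-1.33852, 0.566281, -0.2971)–(-1.66547, 0, -0.2971)  len=0.6539
  (v10,v13,v11) [++-] → (-1.33664, -0.187681, -0.2971)–(-1.445, 0, -0.2971)  len=0.2167
  (v11,v13,v14) [-+-] → (-1.33664, -0.187681, -0.2971)–(-0.7225, -1.2514, -0.2971)  len=1.2283
  (v11,v14,v9) [--+] → (-1.15968, -0.876039, -0.2971)–(-1.66547, 0, -0.2971)  len=1.0116
  (v9,v14,v12) [+-+] → (-1.15968, -0.876039, -0.2971)–(-0.832733, -1.44232, -0.2971)  len=0.6539
  (v13,v16,v14) [++-] → (-0.505784, -1.2514, -0.2971)–(-0.7225, -1.2514, -0.2971)  len=0.2167
  (v14,v16,v17) [-+-] → (-0.505784, -1.2514, -0.2971)–(0.7225, -1.2514, -0.2971)  len=1.2283
  (v14,v17,v12) [--+] → (0.178835, -1.44232, -0.2971)–(-0.832733, -1.44232, -0.2971)  len=1.0116
  (v12,v17,v15) [+-+] → (0.178835, -1.44232, -0.2971)–(0.832733, -1.44232, -0.2971)  len=0.6539
  (v16,v1,v17) [++-] → (0.830858, -1.06372, -0.2971)–(0.7225, -1.2514, -0.2971)  len=0.2167
  (v17,v1,v2) [-+-] → (0.830858, -1.06372, -0.2971)–(1.445, 0, -0.2971)  len=1.2283
  (v17,v2,v15) [--+] → (1.33852, -0.566281, -0.2971)–(0.832733, -1.44232, -0.2971)  len=1.0116
  (v15,v2,v0) [+-+] → (1.33852, -0.566281, -0.2971)–(1.66547, 0, -0.2971)  len=0.6539

Chained into 2 loop(s):
  loop 1: 12 segments, perimeter = 8.6700
  loop 2: 12 segments, perimeter = 9.9927
Total perimeter = 18.663


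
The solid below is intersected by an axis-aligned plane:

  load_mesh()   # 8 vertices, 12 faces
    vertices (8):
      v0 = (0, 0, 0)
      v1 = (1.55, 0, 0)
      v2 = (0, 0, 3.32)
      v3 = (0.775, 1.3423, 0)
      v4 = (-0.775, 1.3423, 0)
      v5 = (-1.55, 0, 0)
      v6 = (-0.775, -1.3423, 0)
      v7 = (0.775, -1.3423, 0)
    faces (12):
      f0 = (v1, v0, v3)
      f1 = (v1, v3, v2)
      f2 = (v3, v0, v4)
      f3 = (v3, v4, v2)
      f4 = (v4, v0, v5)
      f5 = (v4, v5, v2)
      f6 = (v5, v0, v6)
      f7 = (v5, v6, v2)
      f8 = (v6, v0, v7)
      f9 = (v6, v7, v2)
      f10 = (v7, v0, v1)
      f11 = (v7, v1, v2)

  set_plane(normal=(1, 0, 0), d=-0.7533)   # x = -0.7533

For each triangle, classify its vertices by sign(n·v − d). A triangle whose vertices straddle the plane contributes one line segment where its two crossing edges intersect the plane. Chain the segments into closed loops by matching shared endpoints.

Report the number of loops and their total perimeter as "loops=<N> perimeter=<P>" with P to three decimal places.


loops=1 perimeter=7.035

Straddling triangles (8 of 12):
  (v3,v0,v4) [++-] → (-0.7533, 1.30472, 0)–(-0.7533, 1.3423, 0)  len=0.0376
  (v3,v4,v2) [+-+] → (-0.7533, 1.3423, 0)–(-0.7533, 1.30472, 0.09296)  len=0.1003
  (v4,v0,v5) [-+-] → (-0.7533, 1.30472, 0)–(-0.7533, 0, 0)  len=1.3047
  (v4,v5,v2) [--+] → (-0.7533, 0, 1.70648)–(-0.7533, 1.30472, 0.09296)  len=2.0750
  (v5,v0,v6) [-+-] → (-0.7533, 0, 0)–(-0.7533, -1.30472, 0)  len=1.3047
  (v5,v6,v2) [--+] → (-0.7533, -1.30472, 0.09296)–(-0.7533, 0, 1.70648)  len=2.0750
  (v6,v0,v7) [-++] → (-0.7533, -1.30472, 0)–(-0.7533, -1.3423, 0)  len=0.0376
  (v6,v7,v2) [-++] → (-0.7533, -1.3423, 0)–(-0.7533, -1.30472, 0.09296)  len=0.1003

Chained into 1 loop(s):
  loop 1: 8 segments, perimeter = 7.0352
Total perimeter = 7.035


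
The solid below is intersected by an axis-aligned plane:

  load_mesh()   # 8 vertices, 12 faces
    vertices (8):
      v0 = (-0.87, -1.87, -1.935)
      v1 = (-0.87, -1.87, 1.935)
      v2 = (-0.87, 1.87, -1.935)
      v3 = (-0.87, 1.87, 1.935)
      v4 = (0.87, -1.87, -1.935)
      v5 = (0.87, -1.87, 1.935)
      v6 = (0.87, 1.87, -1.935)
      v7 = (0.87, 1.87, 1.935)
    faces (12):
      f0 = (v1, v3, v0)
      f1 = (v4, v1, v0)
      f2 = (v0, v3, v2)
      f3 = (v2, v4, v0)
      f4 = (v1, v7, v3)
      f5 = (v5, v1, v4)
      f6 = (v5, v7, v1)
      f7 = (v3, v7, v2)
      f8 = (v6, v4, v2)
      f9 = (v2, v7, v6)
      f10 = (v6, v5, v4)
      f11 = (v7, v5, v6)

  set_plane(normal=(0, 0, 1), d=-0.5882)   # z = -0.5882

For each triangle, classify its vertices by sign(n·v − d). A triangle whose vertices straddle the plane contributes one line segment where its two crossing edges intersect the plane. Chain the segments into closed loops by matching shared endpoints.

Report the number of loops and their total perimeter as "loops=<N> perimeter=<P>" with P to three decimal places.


Straddling triangles (8 of 12):
  (v1,v3,v0) [++-] → (-0.87, -0.568441, -0.5882)–(-0.87, -1.87, -0.5882)  len=1.3016
  (v4,v1,v0) [-+-] → (0.264462, -1.87, -0.5882)–(-0.87, -1.87, -0.5882)  len=1.1345
  (v0,v3,v2) [-+-] → (-0.87, -0.568441, -0.5882)–(-0.87, 1.87, -0.5882)  len=2.4384
  (v5,v1,v4) [++-] → (0.264462, -1.87, -0.5882)–(0.87, -1.87, -0.5882)  len=0.6055
  (v3,v7,v2) [++-] → (-0.264462, 1.87, -0.5882)–(-0.87, 1.87, -0.5882)  len=0.6055
  (v2,v7,v6) [-+-] → (-0.264462, 1.87, -0.5882)–(0.87, 1.87, -0.5882)  len=1.1345
  (v6,v5,v4) [-+-] → (0.87, 0.568441, -0.5882)–(0.87, -1.87, -0.5882)  len=2.4384
  (v7,v5,v6) [++-] → (0.87, 0.568441, -0.5882)–(0.87, 1.87, -0.5882)  len=1.3016

Chained into 1 loop(s):
  loop 1: 8 segments, perimeter = 10.9600
Total perimeter = 10.960

loops=1 perimeter=10.960


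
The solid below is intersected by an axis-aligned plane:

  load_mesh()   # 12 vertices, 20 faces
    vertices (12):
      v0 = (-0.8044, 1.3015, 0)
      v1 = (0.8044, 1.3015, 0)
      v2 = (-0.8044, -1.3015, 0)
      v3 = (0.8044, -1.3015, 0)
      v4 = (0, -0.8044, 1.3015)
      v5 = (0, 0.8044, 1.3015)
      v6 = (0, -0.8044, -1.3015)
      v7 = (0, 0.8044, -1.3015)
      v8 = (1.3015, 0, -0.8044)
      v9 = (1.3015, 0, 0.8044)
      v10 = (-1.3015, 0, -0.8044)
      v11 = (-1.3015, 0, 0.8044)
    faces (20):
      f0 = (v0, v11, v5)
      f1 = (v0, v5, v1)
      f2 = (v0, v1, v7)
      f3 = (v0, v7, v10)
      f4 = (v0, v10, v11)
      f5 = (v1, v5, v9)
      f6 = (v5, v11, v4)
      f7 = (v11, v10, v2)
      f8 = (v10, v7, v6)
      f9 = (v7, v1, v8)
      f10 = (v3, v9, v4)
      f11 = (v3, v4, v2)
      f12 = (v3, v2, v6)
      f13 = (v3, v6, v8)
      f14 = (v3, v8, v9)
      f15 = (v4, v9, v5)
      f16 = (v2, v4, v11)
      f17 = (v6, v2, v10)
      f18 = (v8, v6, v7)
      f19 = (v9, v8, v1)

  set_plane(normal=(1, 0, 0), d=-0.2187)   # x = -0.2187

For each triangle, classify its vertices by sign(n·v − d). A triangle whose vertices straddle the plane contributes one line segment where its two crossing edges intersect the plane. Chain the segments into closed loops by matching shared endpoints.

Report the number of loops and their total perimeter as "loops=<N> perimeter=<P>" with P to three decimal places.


Straddling triangles (10 of 20):
  (v0,v11,v5) [--+] → (-0.2187, 0.669231, 1.21797)–(-0.2187, 0.939551, 0.947649)  len=0.3823
  (v0,v5,v1) [-++] → (-0.2187, 0.939551, 0.947649)–(-0.2187, 1.3015, 0)  len=1.0144
  (v0,v1,v7) [-++] → (-0.2187, 1.3015, 0)–(-0.2187, 0.939551, -0.947649)  len=1.0144
  (v0,v7,v10) [-+-] → (-0.2187, 0.939551, -0.947649)–(-0.2187, 0.669231, -1.21797)  len=0.3823
  (v5,v11,v4) [+-+] → (-0.2187, 0.669231, 1.21797)–(-0.2187, -0.669231, 1.21797)  len=1.3385
  (v10,v7,v6) [-++] → (-0.2187, 0.669231, -1.21797)–(-0.2187, -0.669231, -1.21797)  len=1.3385
  (v3,v4,v2) [++-] → (-0.2187, -0.939551, 0.947649)–(-0.2187, -1.3015, 0)  len=1.0144
  (v3,v2,v6) [+-+] → (-0.2187, -1.3015, 0)–(-0.2187, -0.939551, -0.947649)  len=1.0144
  (v2,v4,v11) [-+-] → (-0.2187, -0.939551, 0.947649)–(-0.2187, -0.669231, 1.21797)  len=0.3823
  (v6,v2,v10) [+--] → (-0.2187, -0.939551, -0.947649)–(-0.2187, -0.669231, -1.21797)  len=0.3823

Chained into 1 loop(s):
  loop 1: 10 segments, perimeter = 8.2638
Total perimeter = 8.264

loops=1 perimeter=8.264


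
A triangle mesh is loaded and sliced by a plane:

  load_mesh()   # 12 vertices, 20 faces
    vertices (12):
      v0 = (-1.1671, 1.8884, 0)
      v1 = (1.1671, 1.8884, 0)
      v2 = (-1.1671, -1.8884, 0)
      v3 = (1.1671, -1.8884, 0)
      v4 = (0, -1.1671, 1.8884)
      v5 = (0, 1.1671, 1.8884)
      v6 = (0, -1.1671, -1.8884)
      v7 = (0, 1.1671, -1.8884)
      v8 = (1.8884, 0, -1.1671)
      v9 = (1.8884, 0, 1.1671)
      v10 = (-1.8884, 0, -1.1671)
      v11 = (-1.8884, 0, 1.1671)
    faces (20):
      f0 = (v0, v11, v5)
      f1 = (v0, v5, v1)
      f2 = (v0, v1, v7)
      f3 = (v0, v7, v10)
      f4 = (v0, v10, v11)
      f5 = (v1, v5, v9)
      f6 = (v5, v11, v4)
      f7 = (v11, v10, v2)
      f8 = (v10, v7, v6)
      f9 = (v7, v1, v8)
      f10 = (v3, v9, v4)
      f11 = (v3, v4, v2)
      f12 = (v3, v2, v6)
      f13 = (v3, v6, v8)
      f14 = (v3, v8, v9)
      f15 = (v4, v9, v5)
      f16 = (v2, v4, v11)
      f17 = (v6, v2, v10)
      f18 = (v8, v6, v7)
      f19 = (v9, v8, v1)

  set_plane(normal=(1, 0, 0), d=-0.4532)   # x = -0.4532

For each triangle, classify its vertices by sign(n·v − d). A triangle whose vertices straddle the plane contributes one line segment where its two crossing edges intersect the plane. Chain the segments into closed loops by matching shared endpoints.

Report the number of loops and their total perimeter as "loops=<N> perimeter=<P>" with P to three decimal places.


loops=1 perimeter=11.663

Straddling triangles (10 of 20):
  (v0,v11,v5) [--+] → (-0.4532, 0.887006, 1.71529)–(-0.4532, 1.44719, 1.15511)  len=0.7922
  (v0,v5,v1) [-++] → (-0.4532, 1.44719, 1.15511)–(-0.4532, 1.8884, 0)  len=1.2365
  (v0,v1,v7) [-++] → (-0.4532, 1.8884, 0)–(-0.4532, 1.44719, -1.15511)  len=1.2365
  (v0,v7,v10) [-+-] → (-0.4532, 1.44719, -1.15511)–(-0.4532, 0.887006, -1.71529)  len=0.7922
  (v5,v11,v4) [+-+] → (-0.4532, 0.887006, 1.71529)–(-0.4532, -0.887006, 1.71529)  len=1.7740
  (v10,v7,v6) [-++] → (-0.4532, 0.887006, -1.71529)–(-0.4532, -0.887006, -1.71529)  len=1.7740
  (v3,v4,v2) [++-] → (-0.4532, -1.44719, 1.15511)–(-0.4532, -1.8884, 0)  len=1.2365
  (v3,v2,v6) [+-+] → (-0.4532, -1.8884, 0)–(-0.4532, -1.44719, -1.15511)  len=1.2365
  (v2,v4,v11) [-+-] → (-0.4532, -1.44719, 1.15511)–(-0.4532, -0.887006, 1.71529)  len=0.7922
  (v6,v2,v10) [+--] → (-0.4532, -1.44719, -1.15511)–(-0.4532, -0.887006, -1.71529)  len=0.7922

Chained into 1 loop(s):
  loop 1: 10 segments, perimeter = 11.6629
Total perimeter = 11.663


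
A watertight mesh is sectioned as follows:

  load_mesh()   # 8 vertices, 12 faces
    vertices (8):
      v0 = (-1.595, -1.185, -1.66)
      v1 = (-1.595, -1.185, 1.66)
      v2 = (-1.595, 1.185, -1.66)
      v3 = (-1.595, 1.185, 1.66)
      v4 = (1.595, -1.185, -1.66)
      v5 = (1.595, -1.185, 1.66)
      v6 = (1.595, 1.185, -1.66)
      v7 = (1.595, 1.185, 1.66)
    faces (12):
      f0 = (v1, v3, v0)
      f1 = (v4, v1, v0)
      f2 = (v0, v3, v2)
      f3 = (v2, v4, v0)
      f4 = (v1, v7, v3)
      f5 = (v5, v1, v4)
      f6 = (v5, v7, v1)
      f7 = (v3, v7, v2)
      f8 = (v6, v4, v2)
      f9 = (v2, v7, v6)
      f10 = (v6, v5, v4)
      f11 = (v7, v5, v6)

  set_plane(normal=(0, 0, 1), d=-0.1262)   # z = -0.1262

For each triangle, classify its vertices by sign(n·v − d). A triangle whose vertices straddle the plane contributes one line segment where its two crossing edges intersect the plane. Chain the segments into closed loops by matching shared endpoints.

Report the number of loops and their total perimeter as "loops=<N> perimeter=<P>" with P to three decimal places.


Straddling triangles (8 of 12):
  (v1,v3,v0) [++-] → (-1.595, -0.0900886, -0.1262)–(-1.595, -1.185, -0.1262)  len=1.0949
  (v4,v1,v0) [-+-] → (0.121258, -1.185, -0.1262)–(-1.595, -1.185, -0.1262)  len=1.7163
  (v0,v3,v2) [-+-] → (-1.595, -0.0900886, -0.1262)–(-1.595, 1.185, -0.1262)  len=1.2751
  (v5,v1,v4) [++-] → (0.121258, -1.185, -0.1262)–(1.595, -1.185, -0.1262)  len=1.4737
  (v3,v7,v2) [++-] → (-0.121258, 1.185, -0.1262)–(-1.595, 1.185, -0.1262)  len=1.4737
  (v2,v7,v6) [-+-] → (-0.121258, 1.185, -0.1262)–(1.595, 1.185, -0.1262)  len=1.7163
  (v6,v5,v4) [-+-] → (1.595, 0.0900886, -0.1262)–(1.595, -1.185, -0.1262)  len=1.2751
  (v7,v5,v6) [++-] → (1.595, 0.0900886, -0.1262)–(1.595, 1.185, -0.1262)  len=1.0949

Chained into 1 loop(s):
  loop 1: 8 segments, perimeter = 11.1200
Total perimeter = 11.120

loops=1 perimeter=11.120


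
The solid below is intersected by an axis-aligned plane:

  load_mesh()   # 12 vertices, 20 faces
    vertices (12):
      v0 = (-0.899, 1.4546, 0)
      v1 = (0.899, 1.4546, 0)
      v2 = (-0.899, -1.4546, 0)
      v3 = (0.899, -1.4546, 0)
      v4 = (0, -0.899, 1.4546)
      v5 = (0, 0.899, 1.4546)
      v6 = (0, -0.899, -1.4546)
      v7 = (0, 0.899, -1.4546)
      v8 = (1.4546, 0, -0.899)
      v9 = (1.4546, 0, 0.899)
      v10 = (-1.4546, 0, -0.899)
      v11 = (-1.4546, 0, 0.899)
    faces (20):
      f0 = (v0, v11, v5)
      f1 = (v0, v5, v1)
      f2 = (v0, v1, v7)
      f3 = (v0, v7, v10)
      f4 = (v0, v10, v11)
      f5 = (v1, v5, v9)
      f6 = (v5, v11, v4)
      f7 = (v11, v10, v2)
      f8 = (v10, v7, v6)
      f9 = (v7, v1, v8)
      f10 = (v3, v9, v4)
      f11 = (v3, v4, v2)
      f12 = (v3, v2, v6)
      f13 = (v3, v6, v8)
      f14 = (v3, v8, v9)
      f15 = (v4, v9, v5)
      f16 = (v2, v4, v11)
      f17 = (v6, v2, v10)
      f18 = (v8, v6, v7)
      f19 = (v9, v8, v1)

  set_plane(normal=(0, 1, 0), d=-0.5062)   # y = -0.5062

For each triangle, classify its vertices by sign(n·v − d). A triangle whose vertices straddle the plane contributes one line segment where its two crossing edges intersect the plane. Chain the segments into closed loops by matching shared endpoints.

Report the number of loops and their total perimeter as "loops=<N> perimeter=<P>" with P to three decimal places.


loops=1 perimeter=8.605

Straddling triangles (10 of 20):
  (v5,v11,v4) [++-] → (-0.635558, -0.5062, 1.21184)–(0, -0.5062, 1.4546)  len=0.6803
  (v11,v10,v2) [++-] → (-1.26125, -0.5062, -0.586148)–(-1.26125, -0.5062, 0.586148)  len=1.1723
  (v10,v7,v6) [++-] → (0, -0.5062, -1.4546)–(-0.635558, -0.5062, -1.21184)  len=0.6803
  (v3,v9,v4) [-+-] → (1.26125, -0.5062, 0.586148)–(0.635558, -0.5062, 1.21184)  len=0.8849
  (v3,v6,v8) [--+] → (0.635558, -0.5062, -1.21184)–(1.26125, -0.5062, -0.586148)  len=0.8849
  (v3,v8,v9) [-++] → (1.26125, -0.5062, -0.586148)–(1.26125, -0.5062, 0.586148)  len=1.1723
  (v4,v9,v5) [-++] → (0.635558, -0.5062, 1.21184)–(0, -0.5062, 1.4546)  len=0.6803
  (v2,v4,v11) [--+] → (-0.635558, -0.5062, 1.21184)–(-1.26125, -0.5062, 0.586148)  len=0.8849
  (v6,v2,v10) [--+] → (-1.26125, -0.5062, -0.586148)–(-0.635558, -0.5062, -1.21184)  len=0.8849
  (v8,v6,v7) [+-+] → (0.635558, -0.5062, -1.21184)–(0, -0.5062, -1.4546)  len=0.6803

Chained into 1 loop(s):
  loop 1: 10 segments, perimeter = 8.6054
Total perimeter = 8.605


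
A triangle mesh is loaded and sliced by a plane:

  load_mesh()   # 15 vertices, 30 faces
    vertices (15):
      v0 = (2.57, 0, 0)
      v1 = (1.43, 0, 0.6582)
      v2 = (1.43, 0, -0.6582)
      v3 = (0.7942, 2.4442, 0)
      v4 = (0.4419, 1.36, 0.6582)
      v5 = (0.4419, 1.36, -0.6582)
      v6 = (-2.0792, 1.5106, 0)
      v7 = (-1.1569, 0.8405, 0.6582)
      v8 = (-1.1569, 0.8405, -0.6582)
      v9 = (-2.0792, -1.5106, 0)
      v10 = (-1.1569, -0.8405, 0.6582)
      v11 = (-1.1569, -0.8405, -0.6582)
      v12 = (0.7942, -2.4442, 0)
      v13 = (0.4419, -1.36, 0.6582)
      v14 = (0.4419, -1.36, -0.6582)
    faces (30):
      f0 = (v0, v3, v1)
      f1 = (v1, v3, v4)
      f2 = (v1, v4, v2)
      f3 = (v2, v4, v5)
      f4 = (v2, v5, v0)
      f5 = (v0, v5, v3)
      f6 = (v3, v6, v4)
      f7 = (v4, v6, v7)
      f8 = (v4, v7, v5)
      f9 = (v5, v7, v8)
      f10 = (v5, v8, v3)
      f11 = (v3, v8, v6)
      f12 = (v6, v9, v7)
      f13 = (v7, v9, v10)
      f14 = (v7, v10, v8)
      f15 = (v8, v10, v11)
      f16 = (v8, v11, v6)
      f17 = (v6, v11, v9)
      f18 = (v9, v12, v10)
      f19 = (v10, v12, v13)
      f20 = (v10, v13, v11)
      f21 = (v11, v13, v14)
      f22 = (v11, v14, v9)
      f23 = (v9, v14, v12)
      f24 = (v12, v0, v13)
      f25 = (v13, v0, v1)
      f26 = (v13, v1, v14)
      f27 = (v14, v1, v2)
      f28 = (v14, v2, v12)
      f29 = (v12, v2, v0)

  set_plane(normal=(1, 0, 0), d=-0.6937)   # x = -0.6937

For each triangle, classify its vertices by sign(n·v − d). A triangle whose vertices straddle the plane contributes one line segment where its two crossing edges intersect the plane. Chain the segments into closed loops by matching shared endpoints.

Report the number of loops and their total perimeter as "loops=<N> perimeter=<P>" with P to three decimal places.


Straddling triangles (12 of 30):
  (v3,v6,v4) [+-+] → (-0.6937, 1.96076, 0)–(-0.6937, 1.42784, 0.361722)  len=0.6441
  (v4,v6,v7) [+--] → (-0.6937, 1.42784, 0.361722)–(-0.6937, 0.991008, 0.6582)  len=0.5279
  (v4,v7,v5) [+-+] → (-0.6937, 0.991008, 0.6582)–(-0.6937, 0.991008, 0.276816)  len=0.3814
  (v5,v7,v8) [+--] → (-0.6937, 0.991008, 0.276816)–(-0.6937, 0.991008, -0.6582)  len=0.9350
  (v5,v8,v3) [+-+] → (-0.6937, 0.991008, -0.6582)–(-0.6937, 1.22123, -0.50194)  len=0.2782
  (v3,v8,v6) [+--] → (-0.6937, 1.22123, -0.50194)–(-0.6937, 1.96076, 0)  len=0.8938
  (v9,v12,v10) [-+-] → (-0.6937, -1.96076, 0)–(-0.6937, -1.22123, 0.50194)  len=0.8938
  (v10,v12,v13) [-++] → (-0.6937, -1.22123, 0.50194)–(-0.6937, -0.991008, 0.6582)  len=0.2782
  (v10,v13,v11) [-+-] → (-0.6937, -0.991008, 0.6582)–(-0.6937, -0.991008, -0.276816)  len=0.9350
  (v11,v13,v14) [-++] → (-0.6937, -0.991008, -0.276816)–(-0.6937, -0.991008, -0.6582)  len=0.3814
  (v11,v14,v9) [-+-] → (-0.6937, -0.991008, -0.6582)–(-0.6937, -1.42784, -0.361722)  len=0.5279
  (v9,v14,v12) [-++] → (-0.6937, -1.42784, -0.361722)–(-0.6937, -1.96076, 0)  len=0.6441

Chained into 2 loop(s):
  loop 1: 6 segments, perimeter = 3.6605
  loop 2: 6 segments, perimeter = 3.6605
Total perimeter = 7.321

loops=2 perimeter=7.321


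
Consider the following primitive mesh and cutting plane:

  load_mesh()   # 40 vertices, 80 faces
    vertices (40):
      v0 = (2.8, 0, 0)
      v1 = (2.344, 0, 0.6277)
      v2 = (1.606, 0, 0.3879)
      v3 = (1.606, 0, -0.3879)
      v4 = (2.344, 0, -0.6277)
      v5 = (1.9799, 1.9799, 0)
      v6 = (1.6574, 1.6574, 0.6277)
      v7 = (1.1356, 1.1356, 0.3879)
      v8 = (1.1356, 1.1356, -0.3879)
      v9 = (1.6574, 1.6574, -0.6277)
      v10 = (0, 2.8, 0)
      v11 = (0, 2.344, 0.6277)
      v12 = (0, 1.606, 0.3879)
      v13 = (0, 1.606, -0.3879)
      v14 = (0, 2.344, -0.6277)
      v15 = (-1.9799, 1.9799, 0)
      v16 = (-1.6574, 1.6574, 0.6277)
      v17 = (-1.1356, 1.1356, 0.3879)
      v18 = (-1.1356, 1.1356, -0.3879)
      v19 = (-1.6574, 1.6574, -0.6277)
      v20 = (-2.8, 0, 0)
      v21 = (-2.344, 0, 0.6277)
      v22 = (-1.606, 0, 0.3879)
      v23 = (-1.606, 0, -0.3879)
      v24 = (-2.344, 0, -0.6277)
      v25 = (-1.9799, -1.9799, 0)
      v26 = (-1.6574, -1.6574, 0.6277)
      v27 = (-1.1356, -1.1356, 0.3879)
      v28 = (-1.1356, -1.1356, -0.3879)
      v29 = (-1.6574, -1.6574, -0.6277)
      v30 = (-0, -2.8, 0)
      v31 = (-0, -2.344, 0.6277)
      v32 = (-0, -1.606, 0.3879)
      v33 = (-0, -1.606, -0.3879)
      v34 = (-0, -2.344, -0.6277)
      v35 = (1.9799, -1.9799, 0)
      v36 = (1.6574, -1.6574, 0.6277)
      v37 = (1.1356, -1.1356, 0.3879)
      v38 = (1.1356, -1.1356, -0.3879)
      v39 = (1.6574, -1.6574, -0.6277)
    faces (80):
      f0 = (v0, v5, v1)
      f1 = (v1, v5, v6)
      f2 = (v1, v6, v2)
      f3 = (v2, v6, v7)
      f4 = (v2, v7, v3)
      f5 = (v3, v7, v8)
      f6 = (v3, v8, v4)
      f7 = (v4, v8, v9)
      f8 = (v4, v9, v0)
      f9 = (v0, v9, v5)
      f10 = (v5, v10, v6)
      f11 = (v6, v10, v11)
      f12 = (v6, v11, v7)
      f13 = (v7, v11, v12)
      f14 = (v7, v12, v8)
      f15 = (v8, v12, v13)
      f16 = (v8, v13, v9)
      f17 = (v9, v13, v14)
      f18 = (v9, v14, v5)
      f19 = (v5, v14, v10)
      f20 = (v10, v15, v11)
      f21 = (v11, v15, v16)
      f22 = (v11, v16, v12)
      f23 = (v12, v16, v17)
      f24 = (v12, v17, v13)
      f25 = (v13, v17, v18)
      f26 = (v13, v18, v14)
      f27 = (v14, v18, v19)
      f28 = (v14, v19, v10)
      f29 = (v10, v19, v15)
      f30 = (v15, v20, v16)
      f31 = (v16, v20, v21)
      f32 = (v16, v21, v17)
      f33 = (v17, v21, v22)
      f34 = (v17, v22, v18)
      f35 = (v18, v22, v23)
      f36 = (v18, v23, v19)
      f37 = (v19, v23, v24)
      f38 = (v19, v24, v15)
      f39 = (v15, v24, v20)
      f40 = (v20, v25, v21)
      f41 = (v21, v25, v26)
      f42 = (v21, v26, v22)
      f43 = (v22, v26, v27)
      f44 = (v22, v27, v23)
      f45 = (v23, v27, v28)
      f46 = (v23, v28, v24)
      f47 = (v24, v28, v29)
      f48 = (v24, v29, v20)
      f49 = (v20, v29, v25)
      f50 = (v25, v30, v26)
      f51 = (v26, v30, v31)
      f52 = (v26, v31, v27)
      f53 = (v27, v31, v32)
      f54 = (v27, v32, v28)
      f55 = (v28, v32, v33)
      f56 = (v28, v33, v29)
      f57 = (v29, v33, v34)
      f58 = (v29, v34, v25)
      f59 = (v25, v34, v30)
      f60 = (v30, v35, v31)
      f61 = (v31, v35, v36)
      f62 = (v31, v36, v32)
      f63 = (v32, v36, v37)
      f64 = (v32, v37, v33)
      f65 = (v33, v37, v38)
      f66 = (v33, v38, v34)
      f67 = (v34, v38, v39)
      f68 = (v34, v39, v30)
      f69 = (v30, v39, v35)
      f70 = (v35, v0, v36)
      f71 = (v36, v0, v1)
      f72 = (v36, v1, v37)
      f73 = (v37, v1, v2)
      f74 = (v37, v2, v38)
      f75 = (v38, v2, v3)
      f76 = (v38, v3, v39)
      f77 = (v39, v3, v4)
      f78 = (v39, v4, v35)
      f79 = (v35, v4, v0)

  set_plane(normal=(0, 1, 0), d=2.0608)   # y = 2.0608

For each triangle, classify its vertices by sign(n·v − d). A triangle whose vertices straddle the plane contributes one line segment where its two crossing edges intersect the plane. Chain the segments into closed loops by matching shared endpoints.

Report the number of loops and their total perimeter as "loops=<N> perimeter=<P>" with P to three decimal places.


loops=1 perimeter=7.828

Straddling triangles (14 of 80):
  (v5,v10,v6) [-+-] → (1.78459, 2.0608, 0)–(1.07225, 2.0608, 0.406088)  len=0.8200
  (v6,v10,v11) [-++] → (1.07225, 2.0608, 0.406088)–(0.683623, 2.0608, 0.6277)  len=0.4474
  (v6,v11,v7) [-+-] → (0.683623, 2.0608, 0.6277)–(0.266139, 2.0608, 0.571501)  len=0.4213
  (v7,v11,v12) [-+-] → (0.266139, 2.0608, 0.571501)–(0, 2.0608, 0.535679)  len=0.2685
  (v9,v13,v14) [--+] → (0, 2.0608, -0.535679)–(0.683623, 2.0608, -0.6277)  len=0.6898
  (v9,v14,v5) [-+-] → (0.683623, 2.0608, -0.6277)–(1.53998, 2.0608, -0.13947)  len=0.9858
  (v5,v14,v10) [-++] → (1.53998, 2.0608, -0.13947)–(1.78459, 2.0608, 0)  len=0.2816
  (v10,v15,v11) [+-+] → (-1.78459, 2.0608, 0)–(-1.53998, 2.0608, 0.13947)  len=0.2816
  (v11,v15,v16) [+--] → (-1.53998, 2.0608, 0.13947)–(-0.683623, 2.0608, 0.6277)  len=0.9858
  (v11,v16,v12) [+--] → (-0.683623, 2.0608, 0.6277)–(0, 2.0608, 0.535679)  len=0.6898
  (v13,v18,v14) [--+] → (-0.266139, 2.0608, -0.571501)–(0, 2.0608, -0.535679)  len=0.2685
  (v14,v18,v19) [+--] → (-0.266139, 2.0608, -0.571501)–(-0.683623, 2.0608, -0.6277)  len=0.4213
  (v14,v19,v10) [+-+] → (-0.683623, 2.0608, -0.6277)–(-1.07225, 2.0608, -0.406088)  len=0.4474
  (v10,v19,v15) [+--] → (-1.07225, 2.0608, -0.406088)–(-1.78459, 2.0608, 0)  len=0.8200

Chained into 1 loop(s):
  loop 1: 14 segments, perimeter = 7.8285
Total perimeter = 7.828


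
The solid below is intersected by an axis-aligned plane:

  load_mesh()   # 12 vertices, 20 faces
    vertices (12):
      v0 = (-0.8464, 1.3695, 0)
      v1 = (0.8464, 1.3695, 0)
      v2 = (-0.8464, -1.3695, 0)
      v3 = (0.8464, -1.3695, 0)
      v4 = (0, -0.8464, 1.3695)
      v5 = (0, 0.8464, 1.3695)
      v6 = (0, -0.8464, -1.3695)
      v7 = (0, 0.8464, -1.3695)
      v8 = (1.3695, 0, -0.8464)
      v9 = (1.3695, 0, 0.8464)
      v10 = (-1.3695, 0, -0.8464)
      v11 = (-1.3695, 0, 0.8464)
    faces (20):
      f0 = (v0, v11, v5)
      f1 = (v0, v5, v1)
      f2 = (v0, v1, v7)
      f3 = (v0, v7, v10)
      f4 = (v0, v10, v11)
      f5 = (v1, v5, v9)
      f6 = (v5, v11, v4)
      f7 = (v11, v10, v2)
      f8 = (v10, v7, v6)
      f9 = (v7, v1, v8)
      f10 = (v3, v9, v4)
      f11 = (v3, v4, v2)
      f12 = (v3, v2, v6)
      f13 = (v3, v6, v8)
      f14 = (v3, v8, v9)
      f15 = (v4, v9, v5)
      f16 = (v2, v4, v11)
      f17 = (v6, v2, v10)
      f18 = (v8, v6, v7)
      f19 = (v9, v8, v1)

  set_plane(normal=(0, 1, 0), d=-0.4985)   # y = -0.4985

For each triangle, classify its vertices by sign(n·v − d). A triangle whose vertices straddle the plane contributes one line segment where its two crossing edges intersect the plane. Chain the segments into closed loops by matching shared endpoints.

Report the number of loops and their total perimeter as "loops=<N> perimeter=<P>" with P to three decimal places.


loops=1 perimeter=8.049

Straddling triangles (10 of 20):
  (v5,v11,v4) [++-] → (-0.562912, -0.4985, 1.15449)–(0, -0.4985, 1.3695)  len=0.6026
  (v11,v10,v2) [++-] → (-1.17909, -0.4985, -0.538309)–(-1.17909, -0.4985, 0.538309)  len=1.0766
  (v10,v7,v6) [++-] → (0, -0.4985, -1.3695)–(-0.562912, -0.4985, -1.15449)  len=0.6026
  (v3,v9,v4) [-+-] → (1.17909, -0.4985, 0.538309)–(0.562912, -0.4985, 1.15449)  len=0.8714
  (v3,v6,v8) [--+] → (0.562912, -0.4985, -1.15449)–(1.17909, -0.4985, -0.538309)  len=0.8714
  (v3,v8,v9) [-++] → (1.17909, -0.4985, -0.538309)–(1.17909, -0.4985, 0.538309)  len=1.0766
  (v4,v9,v5) [-++] → (0.562912, -0.4985, 1.15449)–(0, -0.4985, 1.3695)  len=0.6026
  (v2,v4,v11) [--+] → (-0.562912, -0.4985, 1.15449)–(-1.17909, -0.4985, 0.538309)  len=0.8714
  (v6,v2,v10) [--+] → (-1.17909, -0.4985, -0.538309)–(-0.562912, -0.4985, -1.15449)  len=0.8714
  (v8,v6,v7) [+-+] → (0.562912, -0.4985, -1.15449)–(0, -0.4985, -1.3695)  len=0.6026

Chained into 1 loop(s):
  loop 1: 10 segments, perimeter = 8.0492
Total perimeter = 8.049


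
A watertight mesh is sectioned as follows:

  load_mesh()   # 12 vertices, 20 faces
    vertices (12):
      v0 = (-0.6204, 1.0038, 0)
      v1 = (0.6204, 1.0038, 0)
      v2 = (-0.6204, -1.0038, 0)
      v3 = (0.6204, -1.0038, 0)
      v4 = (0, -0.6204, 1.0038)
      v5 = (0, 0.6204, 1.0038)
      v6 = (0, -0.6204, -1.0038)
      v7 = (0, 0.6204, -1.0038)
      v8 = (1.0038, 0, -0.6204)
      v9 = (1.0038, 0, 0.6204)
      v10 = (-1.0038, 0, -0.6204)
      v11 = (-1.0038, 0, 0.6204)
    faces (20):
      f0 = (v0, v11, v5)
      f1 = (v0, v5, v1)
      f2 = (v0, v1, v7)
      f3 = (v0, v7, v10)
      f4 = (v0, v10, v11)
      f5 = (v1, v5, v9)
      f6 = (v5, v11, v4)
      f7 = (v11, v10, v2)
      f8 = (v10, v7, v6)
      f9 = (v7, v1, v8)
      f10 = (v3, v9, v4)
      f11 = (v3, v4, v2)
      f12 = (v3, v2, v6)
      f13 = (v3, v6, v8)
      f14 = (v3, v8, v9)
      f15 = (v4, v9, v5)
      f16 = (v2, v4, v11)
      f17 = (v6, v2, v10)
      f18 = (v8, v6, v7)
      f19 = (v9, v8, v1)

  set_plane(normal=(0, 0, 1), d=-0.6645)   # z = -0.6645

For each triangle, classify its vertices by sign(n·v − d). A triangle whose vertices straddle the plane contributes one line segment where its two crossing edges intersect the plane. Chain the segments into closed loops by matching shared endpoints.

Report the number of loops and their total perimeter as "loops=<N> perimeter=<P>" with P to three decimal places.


Straddling triangles (8 of 20):
  (v0,v1,v7) [++-] → (0.209705, 0.749995, -0.6645)–(-0.209705, 0.749995, -0.6645)  len=0.4194
  (v0,v7,v10) [+-+] → (-0.209705, 0.749995, -0.6645)–(-0.888339, 0.0713606, -0.6645)  len=0.9597
  (v10,v7,v6) [+--] → (-0.888339, 0.0713606, -0.6645)–(-0.888339, -0.0713606, -0.6645)  len=0.1427
  (v7,v1,v8) [-++] → (0.209705, 0.749995, -0.6645)–(0.888339, 0.0713606, -0.6645)  len=0.9597
  (v3,v2,v6) [++-] → (-0.209705, -0.749995, -0.6645)–(0.209705, -0.749995, -0.6645)  len=0.4194
  (v3,v6,v8) [+-+] → (0.209705, -0.749995, -0.6645)–(0.888339, -0.0713606, -0.6645)  len=0.9597
  (v6,v2,v10) [-++] → (-0.209705, -0.749995, -0.6645)–(-0.888339, -0.0713606, -0.6645)  len=0.9597
  (v8,v6,v7) [+--] → (0.888339, -0.0713606, -0.6645)–(0.888339, 0.0713606, -0.6645)  len=0.1427

Chained into 1 loop(s):
  loop 1: 8 segments, perimeter = 4.9632
Total perimeter = 4.963

loops=1 perimeter=4.963


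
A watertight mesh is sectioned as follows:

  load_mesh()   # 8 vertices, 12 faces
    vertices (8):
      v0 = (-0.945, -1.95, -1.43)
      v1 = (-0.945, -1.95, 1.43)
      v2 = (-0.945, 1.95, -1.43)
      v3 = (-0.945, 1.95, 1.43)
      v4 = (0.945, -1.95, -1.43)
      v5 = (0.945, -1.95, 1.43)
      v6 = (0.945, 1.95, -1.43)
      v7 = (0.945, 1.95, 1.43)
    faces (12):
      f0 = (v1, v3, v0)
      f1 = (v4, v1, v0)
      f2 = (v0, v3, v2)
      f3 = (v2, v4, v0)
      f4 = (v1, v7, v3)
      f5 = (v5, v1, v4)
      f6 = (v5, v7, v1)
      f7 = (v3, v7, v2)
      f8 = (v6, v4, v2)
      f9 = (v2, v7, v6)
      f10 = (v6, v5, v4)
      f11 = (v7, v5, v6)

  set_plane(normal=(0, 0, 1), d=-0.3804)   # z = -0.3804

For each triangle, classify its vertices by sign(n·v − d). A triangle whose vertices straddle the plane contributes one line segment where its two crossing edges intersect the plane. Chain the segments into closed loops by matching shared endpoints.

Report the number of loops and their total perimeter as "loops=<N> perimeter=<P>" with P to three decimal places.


Straddling triangles (8 of 12):
  (v1,v3,v0) [++-] → (-0.945, -0.518727, -0.3804)–(-0.945, -1.95, -0.3804)  len=1.4313
  (v4,v1,v0) [-+-] → (0.251383, -1.95, -0.3804)–(-0.945, -1.95, -0.3804)  len=1.1964
  (v0,v3,v2) [-+-] → (-0.945, -0.518727, -0.3804)–(-0.945, 1.95, -0.3804)  len=2.4687
  (v5,v1,v4) [++-] → (0.251383, -1.95, -0.3804)–(0.945, -1.95, -0.3804)  len=0.6936
  (v3,v7,v2) [++-] → (-0.251383, 1.95, -0.3804)–(-0.945, 1.95, -0.3804)  len=0.6936
  (v2,v7,v6) [-+-] → (-0.251383, 1.95, -0.3804)–(0.945, 1.95, -0.3804)  len=1.1964
  (v6,v5,v4) [-+-] → (0.945, 0.518727, -0.3804)–(0.945, -1.95, -0.3804)  len=2.4687
  (v7,v5,v6) [++-] → (0.945, 0.518727, -0.3804)–(0.945, 1.95, -0.3804)  len=1.4313

Chained into 1 loop(s):
  loop 1: 8 segments, perimeter = 11.5800
Total perimeter = 11.580

loops=1 perimeter=11.580


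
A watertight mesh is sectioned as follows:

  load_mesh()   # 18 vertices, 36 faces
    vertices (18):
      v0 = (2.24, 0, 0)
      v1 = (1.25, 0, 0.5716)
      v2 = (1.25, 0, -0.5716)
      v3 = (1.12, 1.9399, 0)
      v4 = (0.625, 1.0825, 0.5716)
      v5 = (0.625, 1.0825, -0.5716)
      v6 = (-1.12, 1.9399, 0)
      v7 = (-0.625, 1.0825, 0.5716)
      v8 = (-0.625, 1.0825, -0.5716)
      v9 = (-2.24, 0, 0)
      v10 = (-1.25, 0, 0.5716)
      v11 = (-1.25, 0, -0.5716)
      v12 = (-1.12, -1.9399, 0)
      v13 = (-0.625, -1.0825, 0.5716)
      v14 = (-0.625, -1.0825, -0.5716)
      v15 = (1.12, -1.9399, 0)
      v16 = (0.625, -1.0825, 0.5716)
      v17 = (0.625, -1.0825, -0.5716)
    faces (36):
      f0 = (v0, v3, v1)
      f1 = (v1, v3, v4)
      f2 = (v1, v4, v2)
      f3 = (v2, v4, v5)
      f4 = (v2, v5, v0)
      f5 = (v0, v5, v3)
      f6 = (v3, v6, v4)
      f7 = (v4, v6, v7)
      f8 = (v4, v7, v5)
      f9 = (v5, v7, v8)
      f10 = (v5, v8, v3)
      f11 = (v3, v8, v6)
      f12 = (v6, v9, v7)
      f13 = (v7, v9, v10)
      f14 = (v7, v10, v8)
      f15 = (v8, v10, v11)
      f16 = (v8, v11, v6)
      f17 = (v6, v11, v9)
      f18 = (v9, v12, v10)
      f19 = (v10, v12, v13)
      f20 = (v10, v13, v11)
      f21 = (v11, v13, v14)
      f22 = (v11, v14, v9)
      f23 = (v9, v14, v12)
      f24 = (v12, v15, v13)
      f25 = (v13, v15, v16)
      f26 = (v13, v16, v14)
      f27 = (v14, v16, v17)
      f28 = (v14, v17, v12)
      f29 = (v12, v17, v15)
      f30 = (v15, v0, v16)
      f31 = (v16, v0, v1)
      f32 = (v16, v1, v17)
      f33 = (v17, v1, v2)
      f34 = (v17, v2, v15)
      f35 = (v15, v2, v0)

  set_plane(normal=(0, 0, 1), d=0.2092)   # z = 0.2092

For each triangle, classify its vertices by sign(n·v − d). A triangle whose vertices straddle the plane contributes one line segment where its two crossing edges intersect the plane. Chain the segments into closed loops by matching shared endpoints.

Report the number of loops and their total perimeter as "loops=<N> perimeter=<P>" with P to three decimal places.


Straddling triangles (24 of 36):
  (v0,v3,v1) [--+] → (1.16758, 1.22992, 0.2092)–(1.87767, 0, 0.2092)  len=1.4202
  (v1,v3,v4) [+-+] → (1.16758, 1.22992, 0.2092)–(0.938835, 1.6261, 0.2092)  len=0.4575
  (v1,v4,v2) [++-] → (0.823128, 0.739342, 0.2092)–(1.25, 0, 0.2092)  len=0.8537
  (v2,v4,v5) [-+-] → (0.823128, 0.739342, 0.2092)–(0.625, 1.0825, 0.2092)  len=0.3962
  (v3,v6,v4) [--+] → (-0.481347, 1.6261, 0.2092)–(0.938835, 1.6261, 0.2092)  len=1.4202
  (v4,v6,v7) [+-+] → (-0.481347, 1.6261, 0.2092)–(-0.938835, 1.6261, 0.2092)  len=0.4575
  (v4,v7,v5) [++-] → (-0.228744, 1.0825, 0.2092)–(0.625, 1.0825, 0.2092)  len=0.8537
  (v5,v7,v8) [-+-] → (-0.228744, 1.0825, 0.2092)–(-0.625, 1.0825, 0.2092)  len=0.3963
  (v6,v9,v7) [--+] → (-1.64893, 0.396184, 0.2092)–(-0.938835, 1.6261, 0.2092)  len=1.4202
  (v7,v9,v10) [+-+] → (-1.64893, 0.396184, 0.2092)–(-1.87767, 0, 0.2092)  len=0.4575
  (v7,v10,v8) [++-] → (-1.05187, 0.343158, 0.2092)–(-0.625, 1.0825, 0.2092)  len=0.8537
  (v8,v10,v11) [-+-] → (-1.05187, 0.343158, 0.2092)–(-1.25, 0, 0.2092)  len=0.3962
  (v9,v12,v10) [--+] → (-1.16758, -1.22992, 0.2092)–(-1.87767, 0, 0.2092)  len=1.4202
  (v10,v12,v13) [+-+] → (-1.16758, -1.22992, 0.2092)–(-0.938835, -1.6261, 0.2092)  len=0.4575
  (v10,v13,v11) [++-] → (-0.823128, -0.739342, 0.2092)–(-1.25, 0, 0.2092)  len=0.8537
  (v11,v13,v14) [-+-] → (-0.823128, -0.739342, 0.2092)–(-0.625, -1.0825, 0.2092)  len=0.3962
  (v12,v15,v13) [--+] → (0.481347, -1.6261, 0.2092)–(-0.938835, -1.6261, 0.2092)  len=1.4202
  (v13,v15,v16) [+-+] → (0.481347, -1.6261, 0.2092)–(0.938835, -1.6261, 0.2092)  len=0.4575
  (v13,v16,v14) [++-] → (0.228744, -1.0825, 0.2092)–(-0.625, -1.0825, 0.2092)  len=0.8537
  (v14,v16,v17) [-+-] → (0.228744, -1.0825, 0.2092)–(0.625, -1.0825, 0.2092)  len=0.3963
  (v15,v0,v16) [--+] → (1.64893, -0.396184, 0.2092)–(0.938835, -1.6261, 0.2092)  len=1.4202
  (v16,v0,v1) [+-+] → (1.64893, -0.396184, 0.2092)–(1.87767, 0, 0.2092)  len=0.4575
  (v16,v1,v17) [++-] → (1.05187, -0.343158, 0.2092)–(0.625, -1.0825, 0.2092)  len=0.8537
  (v17,v1,v2) [-+-] → (1.05187, -0.343158, 0.2092)–(1.25, 0, 0.2092)  len=0.3962

Chained into 2 loop(s):
  loop 1: 12 segments, perimeter = 11.2660
  loop 2: 12 segments, perimeter = 7.4999
Total perimeter = 18.766

loops=2 perimeter=18.766


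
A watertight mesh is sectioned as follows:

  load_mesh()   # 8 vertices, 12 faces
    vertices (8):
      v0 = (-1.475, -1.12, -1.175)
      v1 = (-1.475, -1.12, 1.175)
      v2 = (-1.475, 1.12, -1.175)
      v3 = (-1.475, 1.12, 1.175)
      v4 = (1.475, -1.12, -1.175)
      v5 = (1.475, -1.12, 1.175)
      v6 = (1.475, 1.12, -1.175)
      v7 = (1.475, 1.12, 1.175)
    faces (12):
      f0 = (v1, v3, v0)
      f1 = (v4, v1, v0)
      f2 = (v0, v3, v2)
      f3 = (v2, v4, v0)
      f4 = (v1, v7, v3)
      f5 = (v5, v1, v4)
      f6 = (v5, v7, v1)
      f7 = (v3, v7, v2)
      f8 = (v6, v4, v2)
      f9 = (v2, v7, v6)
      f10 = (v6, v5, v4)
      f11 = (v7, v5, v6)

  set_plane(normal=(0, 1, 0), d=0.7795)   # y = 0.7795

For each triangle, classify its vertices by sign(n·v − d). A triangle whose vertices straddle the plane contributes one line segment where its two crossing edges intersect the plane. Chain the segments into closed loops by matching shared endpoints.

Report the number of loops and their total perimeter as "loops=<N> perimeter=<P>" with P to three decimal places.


loops=1 perimeter=10.600

Straddling triangles (8 of 12):
  (v1,v3,v0) [-+-] → (-1.475, 0.7795, 1.175)–(-1.475, 0.7795, 0.817779)  len=0.3572
  (v0,v3,v2) [-++] → (-1.475, 0.7795, 0.817779)–(-1.475, 0.7795, -1.175)  len=1.9928
  (v2,v4,v0) [+--] → (-1.02657, 0.7795, -1.175)–(-1.475, 0.7795, -1.175)  len=0.4484
  (v1,v7,v3) [-++] → (1.02657, 0.7795, 1.175)–(-1.475, 0.7795, 1.175)  len=2.5016
  (v5,v7,v1) [-+-] → (1.475, 0.7795, 1.175)–(1.02657, 0.7795, 1.175)  len=0.4484
  (v6,v4,v2) [+-+] → (1.475, 0.7795, -1.175)–(-1.02657, 0.7795, -1.175)  len=2.5016
  (v6,v5,v4) [+--] → (1.475, 0.7795, -0.817779)–(1.475, 0.7795, -1.175)  len=0.3572
  (v7,v5,v6) [+-+] → (1.475, 0.7795, 1.175)–(1.475, 0.7795, -0.817779)  len=1.9928

Chained into 1 loop(s):
  loop 1: 8 segments, perimeter = 10.6000
Total perimeter = 10.600
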